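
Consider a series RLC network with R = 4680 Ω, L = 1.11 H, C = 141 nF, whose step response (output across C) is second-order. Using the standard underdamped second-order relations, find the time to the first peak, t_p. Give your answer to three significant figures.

t_p ≈ 0.00225 s

For a series RLC circuit (capacitor voltage as output), ω_n = 1/√(LC) = 1/√(1.11 H · 141 nF) = 2530 rad/s.
ζ = (R/2)·√(C/L) = (4680/2)·√(141 nF/1.11 H) = 0.834.
ω_d = ω_n√(1−ζ²) = 1390 rad/s. t_p = π/ω_d = 0.00225 s.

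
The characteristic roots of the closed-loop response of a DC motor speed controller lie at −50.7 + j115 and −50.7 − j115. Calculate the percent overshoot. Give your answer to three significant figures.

%OS ≈ 25.0%

|pole| = ω_n = √(50.7² + 115²) = 126 rad/s; ζ = cos θ = σ/ω_n = 0.403.
Overshoot: exp(−π·0.403/√(1−0.403²)) = 0.250, i.e. 25.0%.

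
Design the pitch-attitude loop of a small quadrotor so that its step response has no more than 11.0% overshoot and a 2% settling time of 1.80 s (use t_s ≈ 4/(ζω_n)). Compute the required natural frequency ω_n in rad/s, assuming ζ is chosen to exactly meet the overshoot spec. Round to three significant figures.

ω_n ≈ 3.87 rad/s

Inverting the overshoot relation: ζ = |ln 0.110|/√(π² + ln²0.110) = 0.575.
Then ω_n = 4/(ζ t_s) = 4/(0.575 × 1.80) = 3.87 rad/s.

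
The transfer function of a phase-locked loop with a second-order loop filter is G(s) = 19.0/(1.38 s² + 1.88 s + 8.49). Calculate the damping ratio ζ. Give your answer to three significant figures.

ζ ≈ 0.275

Dividing through by 1.38: denominator becomes s² + 1.362 s + 6.152.
So ω_n = √6.152 = 2.48 rad/s and ζ = 1.362/(2·2.48) = 0.275.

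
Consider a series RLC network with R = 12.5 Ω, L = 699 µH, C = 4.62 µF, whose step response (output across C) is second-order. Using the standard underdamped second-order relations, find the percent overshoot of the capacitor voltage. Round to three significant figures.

For a series RLC circuit (capacitor voltage as output), ω_n = 1/√(LC) = 1/√(699 µH · 4.62 µF) = 17600 rad/s.
ζ = (R/2)·√(C/L) = (12.5/2)·√(4.62 µF/699 µH) = 0.508.
%OS = 100·exp(−πζ/√(1−ζ²)) = 15.7%.

%OS ≈ 15.7%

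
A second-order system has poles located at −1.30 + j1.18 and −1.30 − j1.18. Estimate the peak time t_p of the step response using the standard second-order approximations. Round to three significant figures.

t_p ≈ 2.66 s

t_p = π/ω_d with ω_d = 1.18 (the imaginary part), so t_p = 2.66 s.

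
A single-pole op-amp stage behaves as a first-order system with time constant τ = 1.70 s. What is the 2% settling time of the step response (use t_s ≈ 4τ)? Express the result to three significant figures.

t_s ≈ 6.80 s

t_s ≈ 4τ = 6.80 s.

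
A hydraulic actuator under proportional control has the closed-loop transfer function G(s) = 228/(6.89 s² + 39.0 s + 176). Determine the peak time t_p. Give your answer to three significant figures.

t_p ≈ 0.750 s

Dividing through by 6.89: denominator becomes s² + 5.660 s + 25.54.
So ω_n = √25.54 = 5.05 rad/s and ζ = 5.660/(2·5.05) = 0.560.
The damped frequency ω_d = ω_n√(1−ζ²) = 4.19 rad/s. t_p = π/ω_d = 0.750 s.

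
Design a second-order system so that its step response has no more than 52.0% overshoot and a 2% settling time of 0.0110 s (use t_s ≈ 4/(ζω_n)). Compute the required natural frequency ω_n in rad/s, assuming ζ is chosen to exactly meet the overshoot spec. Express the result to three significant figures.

From %OS = 100·exp(−πζ/√(1−ζ²)), invert to get ζ = −ln(OS)/√(π² + ln²(OS)) with OS = 0.520.
−ln 0.520 = 0.6539, so ζ = 0.6539/√(π² + 0.4276) = 0.204.
From t_s ≈ 4/(ζω_n): ω_n = 4/(ζ·t_s) = 4/(0.204·0.0110) = 1780 rad/s.

ω_n ≈ 1780 rad/s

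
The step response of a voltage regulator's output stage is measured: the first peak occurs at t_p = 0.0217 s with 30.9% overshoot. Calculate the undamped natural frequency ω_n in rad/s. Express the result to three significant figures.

ω_n ≈ 155 rad/s

From the overshoot, ζ = −ln(OS)/√(π²+ln²(OS)) = 0.350.
t_p = π/ω_d ⇒ ω_d = 145 rad/s; then ω_n = ω_d/√(1−ζ²) = 155 rad/s.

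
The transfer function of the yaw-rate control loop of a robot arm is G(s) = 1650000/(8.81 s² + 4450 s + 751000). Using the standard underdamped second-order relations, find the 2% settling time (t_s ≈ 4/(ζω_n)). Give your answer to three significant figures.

t_s ≈ 0.0158 s

Dividing through by 8.81: denominator becomes s² + 505.1 s + 85240.
So ω_n = √85240 = 292 rad/s and ζ = 505.1/(2·292) = 0.865.
t_s ≈ 4/(ζω_n) = 0.0158 s.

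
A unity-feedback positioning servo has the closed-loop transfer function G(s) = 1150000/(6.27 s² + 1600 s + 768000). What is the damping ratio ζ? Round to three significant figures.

Dividing through by 6.27: denominator becomes s² + 255.2 s + 122500.
So ω_n = √122500 = 350 rad/s and ζ = 255.2/(2·350) = 0.365.

ζ ≈ 0.365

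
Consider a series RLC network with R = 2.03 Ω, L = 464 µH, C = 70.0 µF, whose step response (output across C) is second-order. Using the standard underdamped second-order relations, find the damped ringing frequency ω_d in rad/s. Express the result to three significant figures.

For a series RLC circuit (capacitor voltage as output), ω_n = 1/√(LC) = 1/√(464 µH · 70.0 µF) = 5550 rad/s.
ζ = (R/2)·√(C/L) = (2.03/2)·√(70.0 µF/464 µH) = 0.394.
ω_d = ω_n√(1−ζ²) = 5100 rad/s.

ω_d ≈ 5100 rad/s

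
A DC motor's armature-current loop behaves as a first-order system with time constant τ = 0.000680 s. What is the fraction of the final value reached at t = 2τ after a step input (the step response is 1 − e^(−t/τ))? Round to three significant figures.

y(t)/y_∞ = 1 − e^(−t/τ) = 1 − e^(−2) = 1 − e^(−2.00) = 0.865.

y/y_∞ ≈ 0.865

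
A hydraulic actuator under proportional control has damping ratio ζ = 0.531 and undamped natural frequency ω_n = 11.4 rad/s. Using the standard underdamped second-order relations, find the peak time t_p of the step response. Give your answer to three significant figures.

The damped frequency is ω_d = ω_n√(1−ζ²) = 11.4·√(1−0.282) = 9.66 rad/s.
Peak time t_p = π/ω_d = π/9.66 = 0.325 s.

t_p ≈ 0.325 s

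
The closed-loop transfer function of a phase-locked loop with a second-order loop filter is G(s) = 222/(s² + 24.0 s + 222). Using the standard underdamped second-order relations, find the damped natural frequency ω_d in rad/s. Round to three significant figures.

ω_d ≈ 8.83 rad/s

Matching coefficients with s² + 2ζω_n s + ω_n² gives ω_n² = 222 ⇒ ω_n = 14.9 rad/s, and ζ = 24.0/(2ω_n) = 0.805.
ω_d = 14.9·√(1 − 0.805²) = 8.83 rad/s.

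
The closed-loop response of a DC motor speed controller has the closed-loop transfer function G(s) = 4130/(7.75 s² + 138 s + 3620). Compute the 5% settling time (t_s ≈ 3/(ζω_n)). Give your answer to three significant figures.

t_s ≈ 0.337 s

Dividing through by 7.75: denominator becomes s² + 17.81 s + 467.1.
So ω_n = √467.1 = 21.6 rad/s and ζ = 17.81/(2·21.6) = 0.412.
t_s ≈ 3/(ζω_n) = 0.337 s.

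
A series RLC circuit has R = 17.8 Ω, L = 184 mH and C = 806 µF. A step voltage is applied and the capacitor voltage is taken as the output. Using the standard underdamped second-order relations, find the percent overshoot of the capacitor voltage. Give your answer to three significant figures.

For a series RLC circuit (capacitor voltage as output), ω_n = 1/√(LC) = 1/√(184 mH · 806 µF) = 82.1 rad/s.
ζ = (R/2)·√(C/L) = (17.8/2)·√(806 µF/184 mH) = 0.589.
%OS = 100 e^{−πζ/√(1−ζ²)} with ζ = 0.589 gives 10.1%.

%OS ≈ 10.1%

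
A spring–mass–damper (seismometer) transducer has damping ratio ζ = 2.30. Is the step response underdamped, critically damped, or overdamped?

overdamped

Since ζ = 2.30 > 1, the system is overdamped.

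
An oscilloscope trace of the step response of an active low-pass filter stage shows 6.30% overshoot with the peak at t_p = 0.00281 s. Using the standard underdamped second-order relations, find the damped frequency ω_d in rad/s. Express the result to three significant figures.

t_p = π/ω_d, so ω_d = π/0.00281 = 1120 rad/s.

ω_d ≈ 1120 rad/s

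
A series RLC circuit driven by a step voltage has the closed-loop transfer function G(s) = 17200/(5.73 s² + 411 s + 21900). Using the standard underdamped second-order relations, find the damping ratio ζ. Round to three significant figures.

Dividing through by 5.73: denominator becomes s² + 71.73 s + 3822.
So ω_n = √3822 = 61.8 rad/s and ζ = 71.73/(2·61.8) = 0.580.

ζ ≈ 0.580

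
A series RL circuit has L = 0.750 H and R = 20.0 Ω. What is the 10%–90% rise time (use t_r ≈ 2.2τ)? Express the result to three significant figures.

t_r ≈ 0.0825 s

τ = L/R = 0.750/20.0 = 0.0375 s.
t_r ≈ 2.2τ = 0.0825 s.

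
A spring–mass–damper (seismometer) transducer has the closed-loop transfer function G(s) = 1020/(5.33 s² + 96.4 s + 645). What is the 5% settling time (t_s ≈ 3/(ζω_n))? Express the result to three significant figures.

t_s ≈ 0.332 s

Dividing through by 5.33: denominator becomes s² + 18.09 s + 121.0.
So ω_n = √121.0 = 11.0 rad/s and ζ = 18.09/(2·11.0) = 0.822.
t_s ≈ 3/(ζω_n) = 0.332 s.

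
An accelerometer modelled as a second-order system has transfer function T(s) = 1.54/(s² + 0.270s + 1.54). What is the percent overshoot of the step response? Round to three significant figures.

Matching coefficients with s² + 2ζω_n s + ω_n² gives ω_n² = 1.54 ⇒ ω_n = 1.24 rad/s, and ζ = 0.270/(2ω_n) = 0.109.
Overshoot: exp(−π·0.109/√(1−0.109²)) = 0.709, i.e. 70.9%.

%OS ≈ 70.9%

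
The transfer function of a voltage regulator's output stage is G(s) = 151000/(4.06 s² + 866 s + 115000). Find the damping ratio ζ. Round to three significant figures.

ζ ≈ 0.634

Dividing through by 4.06: denominator becomes s² + 213.3 s + 28330.
So ω_n = √28330 = 168 rad/s and ζ = 213.3/(2·168) = 0.634.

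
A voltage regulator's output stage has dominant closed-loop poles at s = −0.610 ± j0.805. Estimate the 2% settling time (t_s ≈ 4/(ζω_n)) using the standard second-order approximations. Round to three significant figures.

t_s ≈ 6.56 s

For poles at −σ ± jω_d, ζω_n = σ = 0.610, so t_s ≈ 4/σ = 6.56 s.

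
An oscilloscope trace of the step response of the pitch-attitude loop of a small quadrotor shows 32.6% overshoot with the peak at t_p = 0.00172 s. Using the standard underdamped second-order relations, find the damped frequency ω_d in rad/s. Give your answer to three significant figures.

t_p = π/ω_d, so ω_d = π/0.00172 = 1830 rad/s.

ω_d ≈ 1830 rad/s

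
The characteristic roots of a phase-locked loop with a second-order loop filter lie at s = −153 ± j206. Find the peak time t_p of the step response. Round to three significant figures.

t_p = π/ω_d with ω_d = 206 (the imaginary part), so t_p = 0.0153 s.

t_p ≈ 0.0153 s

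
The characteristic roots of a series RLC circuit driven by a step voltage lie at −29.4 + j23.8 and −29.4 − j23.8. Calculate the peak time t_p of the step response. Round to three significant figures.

t_p ≈ 0.132 s

t_p = π/ω_d with ω_d = 23.8 (the imaginary part), so t_p = 0.132 s.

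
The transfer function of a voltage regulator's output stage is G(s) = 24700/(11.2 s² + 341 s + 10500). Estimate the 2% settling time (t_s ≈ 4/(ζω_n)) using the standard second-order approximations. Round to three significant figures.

Dividing through by 11.2: denominator becomes s² + 30.45 s + 937.5.
So ω_n = √937.5 = 30.6 rad/s and ζ = 30.45/(2·30.6) = 0.497.
t_s ≈ 4/(ζω_n) = 0.263 s.

t_s ≈ 0.263 s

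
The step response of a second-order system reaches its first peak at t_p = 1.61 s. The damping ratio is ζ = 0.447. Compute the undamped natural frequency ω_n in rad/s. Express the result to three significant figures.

ω_n ≈ 2.18 rad/s

Peak time t_p = π/ω_d, so ω_d = π/t_p = π/1.61 = 1.95 rad/s.
ω_n = ω_d/√(1−ζ²) = 1.95/√0.800 = 2.18 rad/s.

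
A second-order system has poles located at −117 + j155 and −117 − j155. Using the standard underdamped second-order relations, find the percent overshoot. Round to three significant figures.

With σ = 117, ω_d = 155: ω_n = √(σ²+ω_d²) = 194 rad/s, ζ = σ/ω_n = 0.602.
%OS = 100·exp(−πζ/√(1−ζ²)) = 9.34%.

%OS ≈ 9.34%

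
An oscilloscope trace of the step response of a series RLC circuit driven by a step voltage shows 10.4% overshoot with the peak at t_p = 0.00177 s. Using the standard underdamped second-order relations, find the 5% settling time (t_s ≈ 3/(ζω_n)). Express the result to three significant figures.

The overshoot fixes ζ = −ln(OS)/√(π²+ln²(OS)) = 0.585.
t_p = π/ω_d ⇒ ω_d = 1770 rad/s; then ω_n = ω_d/√(1−ζ²) = 2190 rad/s.
t_s ≈ 3/(ζω_n) = 3/(0.585·2190) = 0.00235 s.

t_s ≈ 0.00235 s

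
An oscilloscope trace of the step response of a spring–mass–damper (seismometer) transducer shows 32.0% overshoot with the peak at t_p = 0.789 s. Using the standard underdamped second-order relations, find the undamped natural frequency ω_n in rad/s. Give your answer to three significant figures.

ω_n ≈ 4.24 rad/s

The overshoot fixes ζ = −ln(OS)/√(π²+ln²(OS)) = 0.341.
t_p = π/ω_d ⇒ ω_d = 3.98 rad/s; then ω_n = ω_d/√(1−ζ²) = 4.24 rad/s.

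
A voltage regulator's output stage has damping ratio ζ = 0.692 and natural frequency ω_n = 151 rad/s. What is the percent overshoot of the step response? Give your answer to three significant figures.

For an underdamped second-order system, %OS = 100·exp(−πζ/√(1−ζ²)).
πζ/√(1−ζ²) = π·0.692/√(1−0.479) = 3.011, so %OS = 100·e^(−3.011) = 4.92%.

%OS ≈ 4.92%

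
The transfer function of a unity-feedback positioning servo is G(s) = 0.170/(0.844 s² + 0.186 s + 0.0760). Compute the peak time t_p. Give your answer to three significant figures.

t_p ≈ 11.3 s

Dividing through by 0.844: denominator becomes s² + 0.2204 s + 0.09005.
So ω_n = √0.09005 = 0.300 rad/s and ζ = 0.2204/(2·0.300) = 0.367.
The damped frequency ω_d = ω_n√(1−ζ²) = 0.279 rad/s. t_p = π/ω_d = 11.3 s.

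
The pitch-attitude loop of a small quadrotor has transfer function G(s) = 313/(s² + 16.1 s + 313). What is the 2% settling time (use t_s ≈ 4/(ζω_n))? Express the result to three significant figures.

Matching coefficients with s² + 2ζω_n s + ω_n² gives ω_n² = 313 ⇒ ω_n = 17.7 rad/s, and ζ = 16.1/(2ω_n) = 0.455.
t_s ≈ 4/(ζω_n) = 4/(0.455·17.7) = 0.497 s.

t_s ≈ 0.497 s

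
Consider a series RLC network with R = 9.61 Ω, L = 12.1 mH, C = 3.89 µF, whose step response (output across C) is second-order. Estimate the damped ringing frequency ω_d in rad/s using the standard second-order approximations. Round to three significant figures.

For a series RLC circuit (capacitor voltage as output), ω_n = 1/√(LC) = 1/√(12.1 mH · 3.89 µF) = 4610 rad/s.
ζ = (R/2)·√(C/L) = (9.61/2)·√(3.89 µF/12.1 mH) = 0.0862.
ω_d = 4610·√(1 − 0.0862²) = 4590 rad/s.

ω_d ≈ 4590 rad/s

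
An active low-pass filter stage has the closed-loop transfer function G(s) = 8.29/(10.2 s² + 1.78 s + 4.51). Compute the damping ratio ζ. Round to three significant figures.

ζ ≈ 0.131

Dividing through by 10.2: denominator becomes s² + 0.1745 s + 0.4422.
So ω_n = √0.4422 = 0.665 rad/s and ζ = 0.1745/(2·0.665) = 0.131.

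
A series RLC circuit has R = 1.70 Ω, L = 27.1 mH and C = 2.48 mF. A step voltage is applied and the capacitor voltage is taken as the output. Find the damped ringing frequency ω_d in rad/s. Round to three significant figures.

For a series RLC circuit (capacitor voltage as output), ω_n = 1/√(LC) = 1/√(27.1 mH · 2.48 mF) = 122 rad/s.
ζ = (R/2)·√(C/L) = (1.70/2)·√(2.48 mF/27.1 mH) = 0.257.
The damped frequency ω_d = ω_n√(1−ζ²) = 118 rad/s.

ω_d ≈ 118 rad/s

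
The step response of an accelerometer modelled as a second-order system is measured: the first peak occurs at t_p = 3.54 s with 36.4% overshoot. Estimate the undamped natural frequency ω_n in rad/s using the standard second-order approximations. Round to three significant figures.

ω_n ≈ 0.932 rad/s

From the overshoot, ζ = −ln(OS)/√(π²+ln²(OS)) = 0.306.
From t_p = π/ω_d, ω_d = π/3.54 = 0.887 rad/s, so ω_n = ω_d/√(1−ζ²) = 0.932 rad/s.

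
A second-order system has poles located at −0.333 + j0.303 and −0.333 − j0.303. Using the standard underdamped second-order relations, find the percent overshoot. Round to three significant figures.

%OS ≈ 3.17%

The poles are at −σ ± jω_d with σ = 0.333 and ω_d = 0.303, so ω_n = √(σ²+ω_d²) = 0.450 rad/s and ζ = σ/ω_n = 0.740.
%OS = 100·exp(−πζ/√(1−ζ²)) = 3.17%.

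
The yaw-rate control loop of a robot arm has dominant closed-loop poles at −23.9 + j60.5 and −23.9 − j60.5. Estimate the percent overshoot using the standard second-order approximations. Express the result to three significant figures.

With σ = 23.9, ω_d = 60.5: ω_n = √(σ²+ω_d²) = 65.0 rad/s, ζ = σ/ω_n = 0.367.
%OS = 100·exp(−πζ/√(1−ζ²)) = 28.9%.

%OS ≈ 28.9%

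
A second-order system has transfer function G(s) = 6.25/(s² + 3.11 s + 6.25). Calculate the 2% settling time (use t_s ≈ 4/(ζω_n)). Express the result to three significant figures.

Comparing the denominator to s² + 2ζω_n s + ω_n²: ω_n = √6.25 = 2.50 rad/s, and 2ζω_n = 3.11 so ζ = 3.11/(2·2.50) = 0.622.
t_s ≈ 4/(ζω_n) = 4/(0.622·2.50) = 2.57 s.

t_s ≈ 2.57 s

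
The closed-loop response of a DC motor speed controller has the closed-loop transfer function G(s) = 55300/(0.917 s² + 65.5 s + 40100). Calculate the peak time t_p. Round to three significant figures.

Dividing through by 0.917: denominator becomes s² + 71.43 s + 43730.
So ω_n = √43730 = 209 rad/s and ζ = 71.43/(2·209) = 0.171.
ω_d = 209·√(1 − 0.171²) = 206 rad/s. t_p = π/ω_d = 0.0152 s.

t_p ≈ 0.0152 s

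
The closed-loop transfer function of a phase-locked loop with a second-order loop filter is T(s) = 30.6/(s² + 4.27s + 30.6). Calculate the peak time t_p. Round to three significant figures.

ω_n = √30.6 = 5.53 rad/s; ζ = 4.27/(2·5.53) = 0.386.
The damped frequency ω_d = ω_n√(1−ζ²) = 5.10 rad/s. Then t_p = π/ω_d = 0.616 s.

t_p ≈ 0.616 s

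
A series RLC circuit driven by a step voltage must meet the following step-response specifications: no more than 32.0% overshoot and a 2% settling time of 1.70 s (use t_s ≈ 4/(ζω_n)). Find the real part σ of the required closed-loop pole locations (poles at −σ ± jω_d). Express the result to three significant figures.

The settling-time spec alone fixes σ = ζω_n = 4/t_s = 4/1.70 = 2.35.
(Overshoot then fixes ζ = 0.341 and hence ω_d = σ·√(1−ζ²)/ζ = 6.49 rad/s.)

σ ≈ 2.35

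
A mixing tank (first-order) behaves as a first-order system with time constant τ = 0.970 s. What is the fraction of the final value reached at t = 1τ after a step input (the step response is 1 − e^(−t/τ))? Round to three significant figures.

y/y_∞ ≈ 0.632

y(t)/y_∞ = 1 − e^(−t/τ) = 1 − e^(−1) = 1 − e^(−1.00) = 0.632.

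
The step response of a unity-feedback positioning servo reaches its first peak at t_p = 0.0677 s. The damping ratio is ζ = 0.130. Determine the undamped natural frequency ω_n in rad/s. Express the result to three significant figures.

ω_n ≈ 46.8 rad/s

Peak time t_p = π/ω_d, so ω_d = π/t_p = π/0.0677 = 46.4 rad/s.
ω_n = ω_d/√(1−ζ²) = 46.4/√0.983 = 46.8 rad/s.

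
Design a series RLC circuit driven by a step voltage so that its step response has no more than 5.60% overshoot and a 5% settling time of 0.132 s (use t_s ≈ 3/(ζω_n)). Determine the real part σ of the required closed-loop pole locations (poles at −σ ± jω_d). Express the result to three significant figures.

The settling-time spec alone fixes σ = ζω_n = 3/t_s = 3/0.132 = 22.7.
(Overshoot then fixes ζ = 0.676 and hence ω_d = σ·√(1−ζ²)/ζ = 24.8 rad/s.)

σ ≈ 22.7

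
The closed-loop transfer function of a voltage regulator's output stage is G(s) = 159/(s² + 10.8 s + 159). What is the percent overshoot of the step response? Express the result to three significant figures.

Comparing the denominator to s² + 2ζω_n s + ω_n²: ω_n = √159 = 12.6 rad/s, and 2ζω_n = 10.8 so ζ = 10.8/(2·12.6) = 0.428.
Overshoot: exp(−π·0.428/√(1−0.428²)) = 0.226, i.e. 22.6%.

%OS ≈ 22.6%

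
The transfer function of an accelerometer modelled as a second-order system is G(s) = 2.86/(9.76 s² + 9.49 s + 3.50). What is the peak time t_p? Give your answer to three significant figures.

t_p ≈ 8.99 s

Dividing through by 9.76: denominator becomes s² + 0.9723 s + 0.3586.
So ω_n = √0.3586 = 0.599 rad/s and ζ = 0.9723/(2·0.599) = 0.812.
ω_d = 0.599·√(1 − 0.812²) = 0.350 rad/s. t_p = π/ω_d = 8.99 s.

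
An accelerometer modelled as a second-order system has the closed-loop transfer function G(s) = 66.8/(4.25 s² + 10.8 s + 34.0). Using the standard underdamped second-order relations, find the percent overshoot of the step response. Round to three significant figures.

%OS ≈ 20.6%

Dividing through by 4.25: denominator becomes s² + 2.541 s + 8.000.
So ω_n = √8.000 = 2.83 rad/s and ζ = 2.541/(2·2.83) = 0.449.
Overshoot: exp(−π·0.449/√(1−0.449²)) = 0.206, i.e. 20.6%.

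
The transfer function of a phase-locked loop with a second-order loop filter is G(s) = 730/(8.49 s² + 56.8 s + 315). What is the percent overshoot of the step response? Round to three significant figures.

%OS ≈ 12.7%

Dividing through by 8.49: denominator becomes s² + 6.690 s + 37.10.
So ω_n = √37.10 = 6.09 rad/s and ζ = 6.690/(2·6.09) = 0.549.
%OS = 100 e^{−πζ/√(1−ζ²)} with ζ = 0.549 gives 12.7%.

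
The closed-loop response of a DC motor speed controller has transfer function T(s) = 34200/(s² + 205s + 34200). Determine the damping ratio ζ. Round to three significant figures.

Comparing the denominator to s² + 2ζω_n s + ω_n²: ω_n = √34200 = 185 rad/s, and 2ζω_n = 205 so ζ = 205/(2·185) = 0.554.

ζ ≈ 0.554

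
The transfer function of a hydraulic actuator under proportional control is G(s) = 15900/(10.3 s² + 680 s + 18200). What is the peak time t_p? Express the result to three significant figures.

Dividing through by 10.3: denominator becomes s² + 66.02 s + 1767.
So ω_n = √1767 = 42.0 rad/s and ζ = 66.02/(2·42.0) = 0.785.
The damped frequency ω_d = ω_n√(1−ζ²) = 26.0 rad/s. t_p = π/ω_d = 0.121 s.

t_p ≈ 0.121 s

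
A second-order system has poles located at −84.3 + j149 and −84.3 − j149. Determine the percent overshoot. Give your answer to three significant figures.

With σ = 84.3, ω_d = 149: ω_n = √(σ²+ω_d²) = 171 rad/s, ζ = σ/ω_n = 0.492.
%OS = 100·exp(−πζ/√(1−ζ²)) = 16.9%.

%OS ≈ 16.9%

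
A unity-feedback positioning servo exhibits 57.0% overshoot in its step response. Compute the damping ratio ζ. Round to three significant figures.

ζ ≈ 0.176

Inverting the overshoot relation: ζ = |ln 0.570|/√(π² + ln²0.570) = 0.176.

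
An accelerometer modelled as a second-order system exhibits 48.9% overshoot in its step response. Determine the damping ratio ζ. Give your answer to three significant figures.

ζ ≈ 0.222

Inverting the overshoot relation: ζ = |ln 0.489|/√(π² + ln²0.489) = 0.222.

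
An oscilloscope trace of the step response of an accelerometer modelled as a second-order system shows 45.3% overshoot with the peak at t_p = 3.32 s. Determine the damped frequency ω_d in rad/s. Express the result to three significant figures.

ω_d ≈ 0.946 rad/s

t_p = π/ω_d, so ω_d = π/3.32 = 0.946 rad/s.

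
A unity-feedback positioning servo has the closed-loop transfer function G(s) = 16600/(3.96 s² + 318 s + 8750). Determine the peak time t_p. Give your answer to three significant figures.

t_p ≈ 0.129 s

Dividing through by 3.96: denominator becomes s² + 80.30 s + 2210.
So ω_n = √2210 = 47.0 rad/s and ζ = 80.30/(2·47.0) = 0.854.
ω_d = ω_n√(1−ζ²) = 24.4 rad/s. t_p = π/ω_d = 0.129 s.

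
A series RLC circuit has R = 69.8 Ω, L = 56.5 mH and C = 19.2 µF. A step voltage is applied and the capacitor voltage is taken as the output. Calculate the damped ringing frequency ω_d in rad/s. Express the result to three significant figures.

ω_d ≈ 735 rad/s

For a series RLC circuit (capacitor voltage as output), ω_n = 1/√(LC) = 1/√(56.5 mH · 19.2 µF) = 960 rad/s.
ζ = (R/2)·√(C/L) = (69.8/2)·√(19.2 µF/56.5 mH) = 0.643.
ω_d = ω_n√(1−ζ²) = 735 rad/s.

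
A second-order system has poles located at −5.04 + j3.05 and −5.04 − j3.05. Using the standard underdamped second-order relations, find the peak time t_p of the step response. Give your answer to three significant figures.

t_p ≈ 1.03 s

t_p = π/ω_d with ω_d = 3.05 (the imaginary part), so t_p = 1.03 s.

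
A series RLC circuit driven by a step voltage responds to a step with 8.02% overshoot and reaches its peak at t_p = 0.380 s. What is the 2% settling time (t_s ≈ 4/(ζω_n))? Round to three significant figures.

t_s ≈ 0.602 s

The overshoot fixes ζ = −ln(OS)/√(π²+ln²(OS)) = 0.626.
From t_p = π/ω_d, ω_d = π/0.380 = 8.27 rad/s, so ω_n = ω_d/√(1−ζ²) = 10.6 rad/s.
t_s ≈ 4/(ζω_n) = 4/(0.626·10.6) = 0.602 s.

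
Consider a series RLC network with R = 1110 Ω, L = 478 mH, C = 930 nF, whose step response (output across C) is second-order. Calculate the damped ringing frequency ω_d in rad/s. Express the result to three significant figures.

ω_d ≈ 949 rad/s

For a series RLC circuit (capacitor voltage as output), ω_n = 1/√(LC) = 1/√(478 mH · 930 nF) = 1500 rad/s.
ζ = (R/2)·√(C/L) = (1110/2)·√(930 nF/478 mH) = 0.774.
The damped frequency ω_d = ω_n√(1−ζ²) = 949 rad/s.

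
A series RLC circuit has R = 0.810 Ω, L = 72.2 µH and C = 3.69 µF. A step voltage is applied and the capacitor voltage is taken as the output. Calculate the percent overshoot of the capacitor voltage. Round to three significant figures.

For a series RLC circuit (capacitor voltage as output), ω_n = 1/√(LC) = 1/√(72.2 µH · 3.69 µF) = 61300 rad/s.
ζ = (R/2)·√(C/L) = (0.810/2)·√(3.69 µF/72.2 µH) = 0.0916.
%OS = 100 e^{−πζ/√(1−ζ²)} with ζ = 0.0916 gives 74.9%.

%OS ≈ 74.9%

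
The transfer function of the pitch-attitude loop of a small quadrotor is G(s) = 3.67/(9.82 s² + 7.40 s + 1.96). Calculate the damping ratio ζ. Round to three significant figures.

Dividing through by 9.82: denominator becomes s² + 0.7536 s + 0.1996.
So ω_n = √0.1996 = 0.447 rad/s and ζ = 0.7536/(2·0.447) = 0.843.

ζ ≈ 0.843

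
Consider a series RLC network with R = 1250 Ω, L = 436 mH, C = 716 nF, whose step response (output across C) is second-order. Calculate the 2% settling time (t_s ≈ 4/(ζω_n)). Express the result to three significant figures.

For a series RLC circuit (capacitor voltage as output), ω_n = 1/√(LC) = 1/√(436 mH · 716 nF) = 1790 rad/s.
ζ = (R/2)·√(C/L) = (1250/2)·√(716 nF/436 mH) = 0.801.
t_s ≈ 4/(ζω_n) = 0.00279 s.

t_s ≈ 0.00279 s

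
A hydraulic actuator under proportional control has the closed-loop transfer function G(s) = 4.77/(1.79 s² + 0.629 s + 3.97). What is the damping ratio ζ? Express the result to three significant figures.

ζ ≈ 0.118

Dividing through by 1.79: denominator becomes s² + 0.3514 s + 2.218.
So ω_n = √2.218 = 1.49 rad/s and ζ = 0.3514/(2·1.49) = 0.118.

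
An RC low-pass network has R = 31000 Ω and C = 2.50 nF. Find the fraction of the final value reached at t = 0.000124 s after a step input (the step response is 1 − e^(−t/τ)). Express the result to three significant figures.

y/y_∞ ≈ 0.798

τ = RC = 31000 × 2.50 nF = 0.0000775 s.
y(t)/y_∞ = 1 − e^(−t/τ) = 1 − e^(−0.000124/0.0000775) = 1 − e^(−1.60) = 0.798.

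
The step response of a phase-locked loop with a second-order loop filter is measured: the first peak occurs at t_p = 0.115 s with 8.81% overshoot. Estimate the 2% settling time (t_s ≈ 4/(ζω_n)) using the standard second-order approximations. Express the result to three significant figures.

From the overshoot, ζ = −ln(OS)/√(π²+ln²(OS)) = 0.612.
t_p = π/ω_d ⇒ ω_d = 27.3 rad/s; then ω_n = ω_d/√(1−ζ²) = 34.5 rad/s.
t_s ≈ 4/(ζω_n) = 4/(0.612·34.5) = 0.189 s.

t_s ≈ 0.189 s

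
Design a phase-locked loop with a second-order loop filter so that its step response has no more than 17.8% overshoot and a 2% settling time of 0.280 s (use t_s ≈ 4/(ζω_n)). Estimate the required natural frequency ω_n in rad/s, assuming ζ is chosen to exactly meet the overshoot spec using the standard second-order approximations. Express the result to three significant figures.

From %OS = 100·exp(−πζ/√(1−ζ²)), invert to get ζ = −ln(OS)/√(π² + ln²(OS)) with OS = 0.178.
−ln 0.178 = 1.726, so ζ = 1.726/√(π² + 2.979) = 0.482.
Then ω_n = 4/(ζ t_s) = 4/(0.482 × 0.280) = 29.7 rad/s.

ω_n ≈ 29.7 rad/s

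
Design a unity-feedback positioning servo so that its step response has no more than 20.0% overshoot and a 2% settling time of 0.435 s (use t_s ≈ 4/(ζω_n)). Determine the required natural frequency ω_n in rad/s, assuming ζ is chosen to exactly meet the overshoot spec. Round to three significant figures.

ω_n ≈ 20.2 rad/s

From %OS = 100·exp(−πζ/√(1−ζ²)), invert to get ζ = −ln(OS)/√(π² + ln²(OS)) with OS = 0.200.
−ln 0.200 = 1.609, so ζ = 1.609/√(π² + 2.590) = 0.456.
Then ω_n = 4/(ζ t_s) = 4/(0.456 × 0.435) = 20.2 rad/s.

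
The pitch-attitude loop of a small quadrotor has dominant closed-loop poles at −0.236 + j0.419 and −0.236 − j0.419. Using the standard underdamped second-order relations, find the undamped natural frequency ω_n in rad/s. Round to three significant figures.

ω_n ≈ 0.481 rad/s

The poles are at −σ ± jω_d with σ = 0.236 and ω_d = 0.419, so ω_n = √(σ²+ω_d²) = 0.481 rad/s and ζ = σ/ω_n = 0.491.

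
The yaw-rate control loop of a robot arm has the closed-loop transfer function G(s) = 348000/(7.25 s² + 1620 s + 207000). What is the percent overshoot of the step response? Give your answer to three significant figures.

%OS ≈ 6.27%

Dividing through by 7.25: denominator becomes s² + 223.4 s + 28550.
So ω_n = √28550 = 169 rad/s and ζ = 223.4/(2·169) = 0.661.
Overshoot: exp(−π·0.661/√(1−0.661²)) = 0.0627, i.e. 6.27%.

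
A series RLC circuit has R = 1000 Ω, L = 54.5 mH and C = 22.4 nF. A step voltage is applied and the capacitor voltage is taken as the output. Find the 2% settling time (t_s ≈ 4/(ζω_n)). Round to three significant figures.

t_s ≈ 0.000436 s

For a series RLC circuit (capacitor voltage as output), ω_n = 1/√(LC) = 1/√(54.5 mH · 22.4 nF) = 28600 rad/s.
ζ = (R/2)·√(C/L) = (1000/2)·√(22.4 nF/54.5 mH) = 0.321.
t_s ≈ 4/(ζω_n) = 0.000436 s.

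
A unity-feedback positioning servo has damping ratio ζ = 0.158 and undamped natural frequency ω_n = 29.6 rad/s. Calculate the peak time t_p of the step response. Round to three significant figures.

The damped frequency is ω_d = ω_n√(1−ζ²) = 29.6·√(1−0.0250) = 29.2 rad/s.
Peak time t_p = π/ω_d = π/29.2 = 0.107 s.

t_p ≈ 0.107 s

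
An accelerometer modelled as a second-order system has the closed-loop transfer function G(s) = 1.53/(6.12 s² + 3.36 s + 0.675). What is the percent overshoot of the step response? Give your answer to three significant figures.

Dividing through by 6.12: denominator becomes s² + 0.5490 s + 0.1103.
So ω_n = √0.1103 = 0.332 rad/s and ζ = 0.5490/(2·0.332) = 0.827.
%OS = 100·exp(−πζ/√(1−ζ²)) = 0.991%.

%OS ≈ 0.991%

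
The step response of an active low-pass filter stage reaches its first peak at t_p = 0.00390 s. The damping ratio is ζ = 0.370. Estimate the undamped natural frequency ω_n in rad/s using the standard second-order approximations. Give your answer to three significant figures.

Peak time t_p = π/ω_d, so ω_d = π/t_p = π/0.00390 = 806 rad/s.
ω_n = ω_d/√(1−ζ²) = 806/√0.863 = 867 rad/s.

ω_n ≈ 867 rad/s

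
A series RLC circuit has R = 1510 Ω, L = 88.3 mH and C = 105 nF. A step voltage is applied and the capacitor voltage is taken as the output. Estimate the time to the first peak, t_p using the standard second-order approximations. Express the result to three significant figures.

t_p ≈ 0.000533 s

For a series RLC circuit (capacitor voltage as output), ω_n = 1/√(LC) = 1/√(88.3 mH · 105 nF) = 10400 rad/s.
ζ = (R/2)·√(C/L) = (1510/2)·√(105 nF/88.3 mH) = 0.823.
The damped frequency ω_d = ω_n√(1−ζ²) = 5890 rad/s. t_p = π/ω_d = 0.000533 s.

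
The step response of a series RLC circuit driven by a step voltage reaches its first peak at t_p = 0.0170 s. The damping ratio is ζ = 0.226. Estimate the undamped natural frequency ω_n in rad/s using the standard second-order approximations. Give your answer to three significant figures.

Peak time t_p = π/ω_d, so ω_d = π/t_p = π/0.0170 = 185 rad/s.
ω_n = ω_d/√(1−ζ²) = 185/√0.949 = 190 rad/s.

ω_n ≈ 190 rad/s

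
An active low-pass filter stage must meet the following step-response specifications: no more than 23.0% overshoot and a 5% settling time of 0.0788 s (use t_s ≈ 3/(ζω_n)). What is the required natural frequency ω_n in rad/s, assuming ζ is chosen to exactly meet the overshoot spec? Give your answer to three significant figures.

ω_n ≈ 89.8 rad/s

ζ = −ln(OS)/√(π² + (ln OS)²). With OS = 0.230, ln OS = −1.470 and ζ = 1.470/3.468 = 0.424.
From t_s ≈ 3/(ζω_n): ω_n = 3/(ζ·t_s) = 3/(0.424·0.0788) = 89.8 rad/s.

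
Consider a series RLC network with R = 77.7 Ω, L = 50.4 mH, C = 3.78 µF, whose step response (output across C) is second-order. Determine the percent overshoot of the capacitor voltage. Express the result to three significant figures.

%OS ≈ 32.5%

For a series RLC circuit (capacitor voltage as output), ω_n = 1/√(LC) = 1/√(50.4 mH · 3.78 µF) = 2290 rad/s.
ζ = (R/2)·√(C/L) = (77.7/2)·√(3.78 µF/50.4 mH) = 0.336.
Overshoot: exp(−π·0.336/√(1−0.336²)) = 0.325, i.e. 32.5%.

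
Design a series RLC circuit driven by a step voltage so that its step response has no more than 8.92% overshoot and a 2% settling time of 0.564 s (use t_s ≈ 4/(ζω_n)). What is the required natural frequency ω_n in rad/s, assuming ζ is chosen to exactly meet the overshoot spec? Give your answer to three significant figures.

Inverting the overshoot relation: ζ = |ln 0.0892|/√(π² + ln²0.0892) = 0.610.
From t_s ≈ 4/(ζω_n): ω_n = 4/(ζ·t_s) = 4/(0.610·0.564) = 11.6 rad/s.

ω_n ≈ 11.6 rad/s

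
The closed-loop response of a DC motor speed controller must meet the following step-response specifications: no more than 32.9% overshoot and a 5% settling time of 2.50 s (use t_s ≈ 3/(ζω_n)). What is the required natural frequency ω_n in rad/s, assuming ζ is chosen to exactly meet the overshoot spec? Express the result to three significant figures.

Inverting the overshoot relation: ζ = |ln 0.329|/√(π² + ln²0.329) = 0.334.
From t_s ≈ 3/(ζω_n): ω_n = 3/(ζ·t_s) = 3/(0.334·2.50) = 3.60 rad/s.

ω_n ≈ 3.60 rad/s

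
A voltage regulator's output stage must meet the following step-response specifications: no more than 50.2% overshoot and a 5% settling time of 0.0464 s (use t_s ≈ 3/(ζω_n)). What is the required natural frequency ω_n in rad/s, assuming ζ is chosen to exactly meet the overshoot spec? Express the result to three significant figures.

From %OS = 100·exp(−πζ/√(1−ζ²)), invert to get ζ = −ln(OS)/√(π² + ln²(OS)) with OS = 0.502.
−ln 0.502 = 0.6892, so ζ = 0.6892/√(π² + 0.4749) = 0.214.
From t_s ≈ 3/(ζω_n): ω_n = 3/(ζ·t_s) = 3/(0.214·0.0464) = 302 rad/s.

ω_n ≈ 302 rad/s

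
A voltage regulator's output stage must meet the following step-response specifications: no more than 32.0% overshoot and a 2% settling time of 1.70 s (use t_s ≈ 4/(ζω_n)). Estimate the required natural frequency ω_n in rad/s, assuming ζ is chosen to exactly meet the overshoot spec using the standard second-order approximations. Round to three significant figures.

Inverting the overshoot relation: ζ = |ln 0.320|/√(π² + ln²0.320) = 0.341.
From t_s ≈ 4/(ζω_n): ω_n = 4/(ζ·t_s) = 4/(0.341·1.70) = 6.90 rad/s.

ω_n ≈ 6.90 rad/s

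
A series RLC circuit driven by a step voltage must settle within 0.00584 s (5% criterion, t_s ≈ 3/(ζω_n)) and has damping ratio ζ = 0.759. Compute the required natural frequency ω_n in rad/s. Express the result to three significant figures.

ω_n ≈ 677 rad/s

Rearranging t_s ≈ 3/(ζω_n) gives ω_n = 3/(ζ·t_s) = 3/(0.759 × 0.00584) = 677 rad/s.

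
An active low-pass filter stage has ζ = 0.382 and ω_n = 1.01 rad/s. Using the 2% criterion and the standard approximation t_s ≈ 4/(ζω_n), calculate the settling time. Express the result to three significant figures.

t_s ≈ 4/(ζω_n) = 4/(0.382 × 1.01) = 10.4 s.

t_s ≈ 10.4 s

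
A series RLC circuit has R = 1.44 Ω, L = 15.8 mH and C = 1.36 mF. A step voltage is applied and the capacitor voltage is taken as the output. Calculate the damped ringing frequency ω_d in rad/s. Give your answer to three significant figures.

For a series RLC circuit (capacitor voltage as output), ω_n = 1/√(LC) = 1/√(15.8 mH · 1.36 mF) = 216 rad/s.
ζ = (R/2)·√(C/L) = (1.44/2)·√(1.36 mF/15.8 mH) = 0.211.
ω_d = 216·√(1 − 0.211²) = 211 rad/s.

ω_d ≈ 211 rad/s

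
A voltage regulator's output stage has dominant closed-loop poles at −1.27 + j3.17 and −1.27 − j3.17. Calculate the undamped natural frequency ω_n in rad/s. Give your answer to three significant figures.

ω_n ≈ 3.41 rad/s

The poles are at −σ ± jω_d with σ = 1.27 and ω_d = 3.17, so ω_n = √(σ²+ω_d²) = 3.41 rad/s and ζ = σ/ω_n = 0.372.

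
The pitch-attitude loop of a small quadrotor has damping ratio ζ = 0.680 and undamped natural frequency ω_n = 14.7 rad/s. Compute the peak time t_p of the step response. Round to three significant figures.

t_p ≈ 0.291 s

The damped frequency is ω_d = ω_n√(1−ζ²) = 14.7·√(1−0.462) = 10.8 rad/s.
Peak time t_p = π/ω_d = π/10.8 = 0.291 s.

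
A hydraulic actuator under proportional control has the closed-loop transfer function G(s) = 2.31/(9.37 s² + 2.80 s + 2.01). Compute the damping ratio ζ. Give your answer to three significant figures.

Dividing through by 9.37: denominator becomes s² + 0.2988 s + 0.2145.
So ω_n = √0.2145 = 0.463 rad/s and ζ = 0.2988/(2·0.463) = 0.323.

ζ ≈ 0.323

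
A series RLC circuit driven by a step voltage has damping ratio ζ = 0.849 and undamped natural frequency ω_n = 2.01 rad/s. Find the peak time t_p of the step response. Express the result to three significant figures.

t_p ≈ 2.96 s

The damped frequency is ω_d = ω_n√(1−ζ²) = 2.01·√(1−0.721) = 1.06 rad/s.
Peak time t_p = π/ω_d = π/1.06 = 2.96 s.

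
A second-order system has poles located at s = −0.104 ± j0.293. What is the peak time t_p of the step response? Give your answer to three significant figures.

t_p ≈ 10.7 s

t_p = π/ω_d with ω_d = 0.293 (the imaginary part), so t_p = 10.7 s.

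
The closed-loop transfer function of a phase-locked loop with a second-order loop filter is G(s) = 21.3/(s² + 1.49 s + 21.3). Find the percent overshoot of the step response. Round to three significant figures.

Matching coefficients with s² + 2ζω_n s + ω_n² gives ω_n² = 21.3 ⇒ ω_n = 4.62 rad/s, and ζ = 1.49/(2ω_n) = 0.161.
%OS = 100·exp(−πζ/√(1−ζ²)) = 59.8%.

%OS ≈ 59.8%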